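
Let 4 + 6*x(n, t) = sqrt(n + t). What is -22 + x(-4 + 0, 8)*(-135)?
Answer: 23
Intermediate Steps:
x(n, t) = -2/3 + sqrt(n + t)/6
-22 + x(-4 + 0, 8)*(-135) = -22 + (-2/3 + sqrt((-4 + 0) + 8)/6)*(-135) = -22 + (-2/3 + sqrt(-4 + 8)/6)*(-135) = -22 + (-2/3 + sqrt(4)/6)*(-135) = -22 + (-2/3 + (1/6)*2)*(-135) = -22 + (-2/3 + 1/3)*(-135) = -22 - 1/3*(-135) = -22 + 45 = 23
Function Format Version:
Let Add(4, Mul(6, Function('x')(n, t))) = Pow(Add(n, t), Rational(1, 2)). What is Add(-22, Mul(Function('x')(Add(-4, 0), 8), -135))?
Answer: 23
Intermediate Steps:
Function('x')(n, t) = Add(Rational(-2, 3), Mul(Rational(1, 6), Pow(Add(n, t), Rational(1, 2))))
Add(-22, Mul(Function('x')(Add(-4, 0), 8), -135)) = Add(-22, Mul(Add(Rational(-2, 3), Mul(Rational(1, 6), Pow(Add(Add(-4, 0), 8), Rational(1, 2)))), -135)) = Add(-22, Mul(Add(Rational(-2, 3), Mul(Rational(1, 6), Pow(Add(-4, 8), Rational(1, 2)))), -135)) = Add(-22, Mul(Add(Rational(-2, 3), Mul(Rational(1, 6), Pow(4, Rational(1, 2)))), -135)) = Add(-22, Mul(Add(Rational(-2, 3), Mul(Rational(1, 6), 2)), -135)) = Add(-22, Mul(Add(Rational(-2, 3), Rational(1, 3)), -135)) = Add(-22, Mul(Rational(-1, 3), -135)) = Add(-22, 45) = 23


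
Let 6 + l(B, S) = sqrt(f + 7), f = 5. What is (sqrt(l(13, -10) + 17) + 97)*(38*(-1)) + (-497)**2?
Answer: 243323 - 38*sqrt(11 + 2*sqrt(3)) ≈ 2.4318e+5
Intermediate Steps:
l(B, S) = -6 + 2*sqrt(3) (l(B, S) = -6 + sqrt(5 + 7) = -6 + sqrt(12) = -6 + 2*sqrt(3))
(sqrt(l(13, -10) + 17) + 97)*(38*(-1)) + (-497)**2 = (sqrt((-6 + 2*sqrt(3)) + 17) + 97)*(38*(-1)) + (-497)**2 = (sqrt(11 + 2*sqrt(3)) + 97)*(-38) + 247009 = (97 + sqrt(11 + 2*sqrt(3)))*(-38) + 247009 = (-3686 - 38*sqrt(11 + 2*sqrt(3))) + 247009 = 243323 - 38*sqrt(11 + 2*sqrt(3))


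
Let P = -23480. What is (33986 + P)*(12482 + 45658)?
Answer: 610818840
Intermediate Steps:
(33986 + P)*(12482 + 45658) = (33986 - 23480)*(12482 + 45658) = 10506*58140 = 610818840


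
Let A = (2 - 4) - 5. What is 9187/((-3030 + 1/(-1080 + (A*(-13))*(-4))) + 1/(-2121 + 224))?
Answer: -25165655116/8299985381 ≈ -3.0320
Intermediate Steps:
A = -7 (A = -2 - 5 = -7)
9187/((-3030 + 1/(-1080 + (A*(-13))*(-4))) + 1/(-2121 + 224)) = 9187/((-3030 + 1/(-1080 - 7*(-13)*(-4))) + 1/(-2121 + 224)) = 9187/((-3030 + 1/(-1080 + 91*(-4))) + 1/(-1897)) = 9187/((-3030 + 1/(-1080 - 364)) - 1/1897) = 9187/((-3030 + 1/(-1444)) - 1/1897) = 9187/((-3030 - 1/1444) - 1/1897) = 9187/(-4375321/1444 - 1/1897) = 9187/(-8299985381/2739268) = 9187*(-2739268/8299985381) = -25165655116/8299985381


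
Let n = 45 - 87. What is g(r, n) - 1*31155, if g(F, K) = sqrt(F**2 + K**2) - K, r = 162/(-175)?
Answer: -31113 + 6*sqrt(1501354)/175 ≈ -31071.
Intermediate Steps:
n = -42
r = -162/175 (r = 162*(-1/175) = -162/175 ≈ -0.92571)
g(r, n) - 1*31155 = (sqrt((-162/175)**2 + (-42)**2) - 1*(-42)) - 1*31155 = (sqrt(26244/30625 + 1764) + 42) - 31155 = (sqrt(54048744/30625) + 42) - 31155 = (6*sqrt(1501354)/175 + 42) - 31155 = (42 + 6*sqrt(1501354)/175) - 31155 = -31113 + 6*sqrt(1501354)/175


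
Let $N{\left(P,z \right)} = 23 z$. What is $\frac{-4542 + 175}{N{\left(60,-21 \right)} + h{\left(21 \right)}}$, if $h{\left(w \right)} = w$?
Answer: $\frac{397}{42} \approx 9.4524$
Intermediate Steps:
$\frac{-4542 + 175}{N{\left(60,-21 \right)} + h{\left(21 \right)}} = \frac{-4542 + 175}{23 \left(-21\right) + 21} = - \frac{4367}{-483 + 21} = - \frac{4367}{-462} = \left(-4367\right) \left(- \frac{1}{462}\right) = \frac{397}{42}$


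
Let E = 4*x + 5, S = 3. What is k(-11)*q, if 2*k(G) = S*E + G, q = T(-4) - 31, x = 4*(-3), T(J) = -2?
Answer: 2310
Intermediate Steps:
x = -12
E = -43 (E = 4*(-12) + 5 = -48 + 5 = -43)
q = -33 (q = -2 - 31 = -33)
k(G) = -129/2 + G/2 (k(G) = (3*(-43) + G)/2 = (-129 + G)/2 = -129/2 + G/2)
k(-11)*q = (-129/2 + (½)*(-11))*(-33) = (-129/2 - 11/2)*(-33) = -70*(-33) = 2310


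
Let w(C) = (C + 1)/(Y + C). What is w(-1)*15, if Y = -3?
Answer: 0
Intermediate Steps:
w(C) = (1 + C)/(-3 + C) (w(C) = (C + 1)/(-3 + C) = (1 + C)/(-3 + C))
w(-1)*15 = ((1 - 1)/(-3 - 1))*15 = (0/(-4))*15 = -¼*0*15 = 0*15 = 0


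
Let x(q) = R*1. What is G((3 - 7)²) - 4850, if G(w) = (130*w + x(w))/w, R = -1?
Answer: -75521/16 ≈ -4720.1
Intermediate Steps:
x(q) = -1 (x(q) = -1*1 = -1)
G(w) = (-1 + 130*w)/w (G(w) = (130*w - 1)/w = (-1 + 130*w)/w)
G((3 - 7)²) - 4850 = (130 - 1/((3 - 7)²)) - 4850 = (130 - 1/((-4)²)) - 4850 = (130 - 1/16) - 4850 = 2079/16 - 4850 = -75521/16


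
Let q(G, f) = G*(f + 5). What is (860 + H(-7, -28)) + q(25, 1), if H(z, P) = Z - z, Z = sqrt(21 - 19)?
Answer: 1017 + sqrt(2) ≈ 1018.4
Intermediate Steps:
Z = sqrt(2) ≈ 1.4142
H(z, P) = sqrt(2) - z
q(G, f) = G*(5 + f)
(860 + H(-7, -28)) + q(25, 1) = (860 + (sqrt(2) - 1*(-7))) + 25*(5 + 1) = (860 + (sqrt(2) + 7)) + 25*6 = (860 + (7 + sqrt(2))) + 150 = (867 + sqrt(2)) + 150 = 1017 + sqrt(2)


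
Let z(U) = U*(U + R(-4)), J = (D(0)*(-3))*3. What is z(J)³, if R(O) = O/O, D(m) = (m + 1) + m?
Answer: 373248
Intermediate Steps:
D(m) = 1 + 2*m (D(m) = (1 + m) + m = 1 + 2*m)
R(O) = 1
J = -9 (J = ((1 + 2*0)*(-3))*3 = ((1 + 0)*(-3))*3 = (1*(-3))*3 = -3*3 = -9)
z(U) = U*(1 + U) (z(U) = U*(U + 1) = U*(1 + U))
z(J)³ = (-9*(1 - 9))³ = (-9*(-8))³ = 72³ = 373248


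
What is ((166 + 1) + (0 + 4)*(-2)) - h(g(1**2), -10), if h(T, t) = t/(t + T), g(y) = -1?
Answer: 1739/11 ≈ 158.09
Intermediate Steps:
h(T, t) = t/(T + t)
((166 + 1) + (0 + 4)*(-2)) - h(g(1**2), -10) = ((166 + 1) + (0 + 4)*(-2)) - (-10)/(-1 - 10) = (167 + 4*(-2)) - (-10)/(-11) = (167 - 8) - (-10)*(-1)/11 = 159 - 1*10/11 = 159 - 10/11 = 1739/11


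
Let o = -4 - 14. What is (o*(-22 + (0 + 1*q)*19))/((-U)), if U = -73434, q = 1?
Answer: 9/12239 ≈ 0.00073535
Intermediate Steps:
o = -18
(o*(-22 + (0 + 1*q)*19))/((-U)) = (-18*(-22 + (0 + 1*1)*19))/((-1*(-73434))) = -18*(-22 + (0 + 1)*19)/73434 = -18*(-22 + 1*19)*(1/73434) = -18*(-22 + 19)*(1/73434) = -18*(-3)*(1/73434) = 54*(1/73434) = 9/12239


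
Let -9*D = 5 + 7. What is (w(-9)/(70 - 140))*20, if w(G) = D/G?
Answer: -8/189 ≈ -0.042328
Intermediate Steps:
D = -4/3 (D = -(5 + 7)/9 = -1/9*12 = -4/3 ≈ -1.3333)
w(G) = -4/(3*G)
(w(-9)/(70 - 140))*20 = ((-4/3/(-9))/(70 - 140))*20 = (-4/3*(-1/9)/(-70))*20 = ((4/27)*(-1/70))*20 = -2/945*20 = -8/189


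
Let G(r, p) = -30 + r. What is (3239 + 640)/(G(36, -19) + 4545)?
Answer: 1293/1517 ≈ 0.85234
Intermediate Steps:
(3239 + 640)/(G(36, -19) + 4545) = (3239 + 640)/((-30 + 36) + 4545) = 3879/(6 + 4545) = 3879/4551 = 3879*(1/4551) = 1293/1517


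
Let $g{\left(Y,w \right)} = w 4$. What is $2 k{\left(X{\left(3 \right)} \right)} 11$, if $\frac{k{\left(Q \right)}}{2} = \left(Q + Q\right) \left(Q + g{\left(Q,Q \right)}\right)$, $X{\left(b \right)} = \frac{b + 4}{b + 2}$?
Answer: $\frac{4312}{5} \approx 862.4$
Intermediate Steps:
$g{\left(Y,w \right)} = 4 w$
$X{\left(b \right)} = \frac{4 + b}{2 + b}$
$k{\left(Q \right)} = 20 Q^{2}$ ($k{\left(Q \right)} = 2 \left(Q + Q\right) \left(Q + 4 Q\right) = 2 \cdot 2 Q 5 Q = 2 \cdot 10 Q^{2} = 20 Q^{2}$)
$2 k{\left(X{\left(3 \right)} \right)} 11 = 2 \cdot 20 \left(\frac{4 + 3}{2 + 3}\right)^{2} \cdot 11 = 2 \cdot 20 \left(\frac{1}{5} \cdot 7\right)^{2} \cdot 11 = 2 \cdot 20 \left(\frac{7}{5}\right)^{2} \cdot 11 = 2 \cdot 20 \cdot \frac{49}{25} \cdot 11 = 2 \cdot \frac{196}{5} \cdot 11 = \frac{392}{5} \cdot 11 = \frac{4312}{5}$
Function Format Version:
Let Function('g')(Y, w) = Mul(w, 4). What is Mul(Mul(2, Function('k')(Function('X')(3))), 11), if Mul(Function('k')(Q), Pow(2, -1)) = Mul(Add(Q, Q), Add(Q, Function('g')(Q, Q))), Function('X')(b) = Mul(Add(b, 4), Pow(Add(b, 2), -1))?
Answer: Rational(4312, 5) ≈ 862.40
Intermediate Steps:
Function('g')(Y, w) = Mul(4, w)
Function('X')(b) = Mul(Pow(Add(2, b), -1), Add(4, b)) (Function('X')(b) = Mul(Add(4, b), Pow(Add(2, b), -1)) = Mul(Pow(Add(2, b), -1), Add(4, b)))
Function('k')(Q) = Mul(20, Pow(Q, 2)) (Function('k')(Q) = Mul(2, Mul(Add(Q, Q), Add(Q, Mul(4, Q)))) = Mul(2, Mul(Mul(2, Q), Mul(5, Q))) = Mul(2, Mul(10, Pow(Q, 2))) = Mul(20, Pow(Q, 2)))
Mul(Mul(2, Function('k')(Function('X')(3))), 11) = Mul(Mul(2, Mul(20, Pow(Mul(Pow(Add(2, 3), -1), Add(4, 3)), 2))), 11) = Mul(Mul(2, Mul(20, Pow(Mul(Pow(5, -1), 7), 2))), 11) = Mul(Mul(2, Mul(20, Pow(Mul(Rational(1, 5), 7), 2))), 11) = Mul(Mul(2, Mul(20, Pow(Rational(7, 5), 2))), 11) = Mul(Mul(2, Mul(20, Rational(49, 25))), 11) = Mul(Mul(2, Rational(196, 5)), 11) = Mul(Rational(392, 5), 11) = Rational(4312, 5)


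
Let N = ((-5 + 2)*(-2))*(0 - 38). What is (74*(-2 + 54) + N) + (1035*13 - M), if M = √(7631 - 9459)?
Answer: 17075 - 2*I*√457 ≈ 17075.0 - 42.755*I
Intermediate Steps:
M = 2*I*√457 (M = √(-1828) = 2*I*√457 ≈ 42.755*I)
N = -228 (N = -3*(-2)*(-38) = 6*(-38) = -228)
(74*(-2 + 54) + N) + (1035*13 - M) = (74*(-2 + 54) - 228) + (1035*13 - 2*I*√457) = (74*52 - 228) + (13455 - 2*I*√457) = (3848 - 228) + (13455 - 2*I*√457) = 3620 + (13455 - 2*I*√457) = 17075 - 2*I*√457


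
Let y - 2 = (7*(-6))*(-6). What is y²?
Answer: 64516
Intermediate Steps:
y = 254 (y = 2 + (7*(-6))*(-6) = 2 - 42*(-6) = 2 + 252 = 254)
y² = 254² = 64516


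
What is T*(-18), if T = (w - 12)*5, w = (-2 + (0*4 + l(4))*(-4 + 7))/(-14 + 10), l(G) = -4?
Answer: 765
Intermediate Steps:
w = 7/2 (w = (-2 + (0*4 - 4)*(-4 + 7))/(-14 + 10) = (-2 + (0 - 4)*3)/(-4) = (-2 - 4*3)*(-1/4) = (-2 - 12)*(-1/4) = -14*(-1/4) = 7/2 ≈ 3.5000)
T = -85/2 (T = (7/2 - 12)*5 = -17/2*5 = -85/2 ≈ -42.500)
T*(-18) = -85/2*(-18) = 765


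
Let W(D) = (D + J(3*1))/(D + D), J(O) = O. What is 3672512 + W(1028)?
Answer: 7550685703/2056 ≈ 3.6725e+6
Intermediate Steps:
W(D) = (3 + D)/(2*D) (W(D) = (D + 3*1)/(D + D) = (D + 3)/((2*D)) = (3 + D)*(1/(2*D)) = (3 + D)/(2*D))
3672512 + W(1028) = 3672512 + (½)*(3 + 1028)/1028 = 3672512 + (½)*(1/1028)*1031 = 3672512 + 1031/2056 = 7550685703/2056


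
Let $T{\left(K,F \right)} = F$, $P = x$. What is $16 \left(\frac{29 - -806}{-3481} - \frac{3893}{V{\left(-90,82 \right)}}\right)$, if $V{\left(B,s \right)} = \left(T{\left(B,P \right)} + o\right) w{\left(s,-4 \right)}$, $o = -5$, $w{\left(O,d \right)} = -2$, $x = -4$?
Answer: $- \frac{108532504}{31329} \approx -3464.3$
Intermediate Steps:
$P = -4$
$V{\left(B,s \right)} = 18$ ($V{\left(B,s \right)} = \left(-4 - 5\right) \left(-2\right) = \left(-9\right) \left(-2\right) = 18$)
$16 \left(\frac{29 - -806}{-3481} - \frac{3893}{V{\left(-90,82 \right)}}\right) = 16 \left(\frac{29 - -806}{-3481} - \frac{3893}{18}\right) = 16 \left(\left(29 + 806\right) \left(- \frac{1}{3481}\right) - \frac{3893}{18}\right) = 16 \left(835 \left(- \frac{1}{3481}\right) - \frac{3893}{18}\right) = 16 \left(- \frac{835}{3481} - \frac{3893}{18}\right) = 16 \left(- \frac{13566563}{62658}\right) = - \frac{108532504}{31329}$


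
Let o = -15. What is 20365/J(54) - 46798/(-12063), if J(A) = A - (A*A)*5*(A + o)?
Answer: 8787362891/2286203886 ≈ 3.8436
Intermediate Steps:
J(A) = A - 5*A²*(-15 + A) (J(A) = A - (A*A)*5*(A - 15) = A - A²*5*(-15 + A) = A - 5*A²*(-15 + A))
20365/J(54) - 46798/(-12063) = 20365/((54*(1 - 5*54² + 75*54))) - 46798/(-12063) = 20365/((54*(1 - 5*2916 + 4050))) - 46798*(-1/12063) = 20365/((54*(1 - 14580 + 4050))) + 46798/12063 = 20365/((54*(-10529))) + 46798/12063 = 20365/(-568566) + 46798/12063 = 20365*(-1/568566) + 46798/12063 = -20365/568566 + 46798/12063 = 8787362891/2286203886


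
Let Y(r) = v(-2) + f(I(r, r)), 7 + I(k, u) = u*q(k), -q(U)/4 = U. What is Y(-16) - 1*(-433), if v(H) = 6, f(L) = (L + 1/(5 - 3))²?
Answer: 4249477/4 ≈ 1.0624e+6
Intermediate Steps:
q(U) = -4*U
I(k, u) = -7 - 4*k*u (I(k, u) = -7 + u*(-4*k) = -7 - 4*k*u)
f(L) = (½ + L)² (f(L) = (L + 1/2)² = (L + ½)² = (½ + L)²)
Y(r) = 6 + (-13 - 8*r²)²/4 (Y(r) = 6 + (1 + 2*(-7 - 4*r*r))²/4 = 6 + (1 + 2*(-7 - 4*r²))²/4 = 6 + (1 + (-14 - 8*r²))²/4 = 6 + (-13 - 8*r²)²/4)
Y(-16) - 1*(-433) = (6 + (13 + 8*(-16)²)²/4) - 1*(-433) = (6 + (13 + 8*256)²/4) + 433 = (6 + (13 + 2048)²/4) + 433 = (6 + (¼)*2061²) + 433 = (6 + (¼)*4247721) + 433 = (6 + 4247721/4) + 433 = 4247745/4 + 433 = 4249477/4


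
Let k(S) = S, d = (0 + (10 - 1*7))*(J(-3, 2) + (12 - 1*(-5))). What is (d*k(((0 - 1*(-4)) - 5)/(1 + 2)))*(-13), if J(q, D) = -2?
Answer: 195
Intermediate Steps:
d = 45 (d = (0 + (10 - 1*7))*(-2 + (12 - 1*(-5))) = (0 + (10 - 7))*(-2 + (12 + 5)) = (0 + 3)*(-2 + 17) = 3*15 = 45)
(d*k(((0 - 1*(-4)) - 5)/(1 + 2)))*(-13) = (45*(((0 - 1*(-4)) - 5)/(1 + 2)))*(-13) = (45*(((0 + 4) - 5)/3))*(-13) = (45*((4 - 5)*(⅓)))*(-13) = (45*(-1*⅓))*(-13) = (45*(-⅓))*(-13) = -15*(-13) = 195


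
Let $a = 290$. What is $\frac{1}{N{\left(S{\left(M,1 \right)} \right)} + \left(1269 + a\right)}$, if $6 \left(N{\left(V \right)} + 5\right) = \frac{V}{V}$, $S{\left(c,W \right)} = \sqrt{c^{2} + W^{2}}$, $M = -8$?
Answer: $\frac{6}{9325} \approx 0.00064343$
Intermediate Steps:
$S{\left(c,W \right)} = \sqrt{W^{2} + c^{2}}$
$N{\left(V \right)} = - \frac{29}{6}$ ($N{\left(V \right)} = -5 + \frac{V \frac{1}{V}}{6} = -5 + \frac{1}{6} \cdot 1 = -5 + \frac{1}{6} = - \frac{29}{6}$)
$\frac{1}{N{\left(S{\left(M,1 \right)} \right)} + \left(1269 + a\right)} = \frac{1}{- \frac{29}{6} + \left(1269 + 290\right)} = \frac{1}{- \frac{29}{6} + 1559} = \frac{1}{\frac{9325}{6}} = \frac{6}{9325}$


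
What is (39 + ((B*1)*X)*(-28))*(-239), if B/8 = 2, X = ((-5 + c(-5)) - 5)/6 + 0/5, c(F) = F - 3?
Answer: -330537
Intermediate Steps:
c(F) = -3 + F
X = -3 (X = ((-5 + (-3 - 5)) - 5)/6 + 0/5 = ((-5 - 8) - 5)*(1/6) + 0*(1/5) = (-13 - 5)*(1/6) + 0 = -18*1/6 + 0 = -3 + 0 = -3)
B = 16 (B = 8*2 = 16)
(39 + ((B*1)*X)*(-28))*(-239) = (39 + ((16*1)*(-3))*(-28))*(-239) = (39 + (16*(-3))*(-28))*(-239) = (39 - 48*(-28))*(-239) = (39 + 1344)*(-239) = 1383*(-239) = -330537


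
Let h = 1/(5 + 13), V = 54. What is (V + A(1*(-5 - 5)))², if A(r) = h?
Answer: 946729/324 ≈ 2922.0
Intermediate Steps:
h = 1/18 ≈ 0.055556
A(r) = 1/18
(V + A(1*(-5 - 5)))² = (54 + 1/18)² = (973/18)² = 946729/324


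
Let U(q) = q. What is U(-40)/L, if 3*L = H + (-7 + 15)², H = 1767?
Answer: -120/1831 ≈ -0.065538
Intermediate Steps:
L = 1831/3 (L = (1767 + (-7 + 15)²)/3 = (1767 + 8²)/3 = (1767 + 64)/3 = (⅓)*1831 = 1831/3 ≈ 610.33)
U(-40)/L = -40/1831/3 = -40*3/1831 = -120/1831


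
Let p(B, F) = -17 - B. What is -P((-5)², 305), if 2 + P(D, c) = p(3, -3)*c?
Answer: 6102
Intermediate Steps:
P(D, c) = -2 - 20*c (P(D, c) = -2 + (-17 - 1*3)*c = -2 + (-17 - 3)*c = -2 - 20*c)
-P((-5)², 305) = -(-2 - 20*305) = -(-2 - 6100) = -1*(-6102) = 6102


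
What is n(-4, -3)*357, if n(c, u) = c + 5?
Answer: 357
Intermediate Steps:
n(c, u) = 5 + c
n(-4, -3)*357 = (5 - 4)*357 = 1*357 = 357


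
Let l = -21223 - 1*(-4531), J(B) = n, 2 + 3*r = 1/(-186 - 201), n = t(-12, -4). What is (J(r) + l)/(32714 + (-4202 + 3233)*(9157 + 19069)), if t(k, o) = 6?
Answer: 8343/13659140 ≈ 0.00061080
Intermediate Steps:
n = 6
r = -775/1161 (r = -⅔ + 1/(3*(-186 - 201)) = -⅔ + (⅓)/(-387) = -⅔ + (⅓)*(-1/387) = -⅔ - 1/1161 = -775/1161 ≈ -0.66753)
J(B) = 6
l = -16692 (l = -21223 + 4531 = -16692)
(J(r) + l)/(32714 + (-4202 + 3233)*(9157 + 19069)) = (6 - 16692)/(32714 + (-4202 + 3233)*(9157 + 19069)) = -16686/(32714 - 969*28226) = -16686/(32714 - 27350994) = -16686/(-27318280) = -16686*(-1/27318280) = 8343/13659140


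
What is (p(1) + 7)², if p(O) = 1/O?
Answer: 64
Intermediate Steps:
p(O) = 1/O
(p(1) + 7)² = (1/1 + 7)² = (1 + 7)² = 8² = 64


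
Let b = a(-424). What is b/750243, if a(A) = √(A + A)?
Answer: 4*I*√53/750243 ≈ 3.8815e-5*I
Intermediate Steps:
a(A) = √2*√A (a(A) = √(2*A) = √2*√A)
b = 4*I*√53 (b = √2*√(-424) = √2*(2*I*√106) = 4*I*√53 ≈ 29.12*I)
b/750243 = (4*I*√53)/750243 = (4*I*√53)*(1/750243) = 4*I*√53/750243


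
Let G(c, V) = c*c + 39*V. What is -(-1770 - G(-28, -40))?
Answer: 994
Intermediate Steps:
G(c, V) = c² + 39*V
-(-1770 - G(-28, -40)) = -(-1770 - ((-28)² + 39*(-40))) = -(-1770 - (784 - 1560)) = -(-1770 - 1*(-776)) = -(-1770 + 776) = -1*(-994) = 994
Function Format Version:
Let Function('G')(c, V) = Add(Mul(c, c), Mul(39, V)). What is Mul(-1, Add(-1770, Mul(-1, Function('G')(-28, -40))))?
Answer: 994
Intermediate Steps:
Function('G')(c, V) = Add(Pow(c, 2), Mul(39, V))
Mul(-1, Add(-1770, Mul(-1, Function('G')(-28, -40)))) = Mul(-1, Add(-1770, Mul(-1, Add(Pow(-28, 2), Mul(39, -40))))) = Mul(-1, Add(-1770, Mul(-1, Add(784, -1560)))) = Mul(-1, Add(-1770, Mul(-1, -776))) = Mul(-1, Add(-1770, 776)) = Mul(-1, -994) = 994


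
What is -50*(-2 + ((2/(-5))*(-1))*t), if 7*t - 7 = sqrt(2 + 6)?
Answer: 80 - 40*sqrt(2)/7 ≈ 71.919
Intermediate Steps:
t = 1 + 2*sqrt(2)/7 (t = 1 + sqrt(2 + 6)/7 = 1 + sqrt(8)/7 = 1 + (2*sqrt(2))/7 = 1 + 2*sqrt(2)/7 ≈ 1.4041)
-50*(-2 + ((2/(-5))*(-1))*t) = -50*(-2 + ((2/(-5))*(-1))*(1 + 2*sqrt(2)/7)) = -50*(-2 + ((2*(-1/5))*(-1))*(1 + 2*sqrt(2)/7)) = -50*(-2 + (-2/5*(-1))*(1 + 2*sqrt(2)/7)) = -50*(-2 + 2*(1 + 2*sqrt(2)/7)/5) = -50*(-2 + (2/5 + 4*sqrt(2)/35)) = -50*(-8/5 + 4*sqrt(2)/35) = 80 - 40*sqrt(2)/7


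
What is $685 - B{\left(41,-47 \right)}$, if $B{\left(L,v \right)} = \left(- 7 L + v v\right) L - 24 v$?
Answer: $-79245$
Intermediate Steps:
$B{\left(L,v \right)} = - 24 v + L \left(v^{2} - 7 L\right)$ ($B{\left(L,v \right)} = \left(- 7 L + v^{2}\right) L - 24 v = \left(v^{2} - 7 L\right) L - 24 v = L \left(v^{2} - 7 L\right) - 24 v = - 24 v + L \left(v^{2} - 7 L\right)$)
$685 - B{\left(41,-47 \right)} = 685 - \left(\left(-24\right) \left(-47\right) - 7 \cdot 41^{2} + 41 \left(-47\right)^{2}\right) = 685 - \left(1128 - 11767 + 41 \cdot 2209\right) = 685 - \left(1128 - 11767 + 90569\right) = 685 - 79930 = -79245$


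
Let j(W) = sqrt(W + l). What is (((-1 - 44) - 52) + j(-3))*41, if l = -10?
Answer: -3977 + 41*I*sqrt(13) ≈ -3977.0 + 147.83*I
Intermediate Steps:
j(W) = sqrt(-10 + W) (j(W) = sqrt(W - 10) = sqrt(-10 + W))
(((-1 - 44) - 52) + j(-3))*41 = (((-1 - 44) - 52) + sqrt(-10 - 3))*41 = ((-45 - 52) + sqrt(-13))*41 = (-97 + I*sqrt(13))*41 = -3977 + 41*I*sqrt(13)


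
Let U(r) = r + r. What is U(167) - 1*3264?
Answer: -2930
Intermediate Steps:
U(r) = 2*r
U(167) - 1*3264 = 2*167 - 1*3264 = 334 - 3264 = -2930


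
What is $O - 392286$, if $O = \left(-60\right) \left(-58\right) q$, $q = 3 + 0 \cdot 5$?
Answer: $-381846$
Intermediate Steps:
$q = 3$ ($q = 3 + 0 = 3$)
$O = 10440$ ($O = \left(-60\right) \left(-58\right) 3 = 3480 \cdot 3 = 10440$)
$O - 392286 = 10440 - 392286 = -381846$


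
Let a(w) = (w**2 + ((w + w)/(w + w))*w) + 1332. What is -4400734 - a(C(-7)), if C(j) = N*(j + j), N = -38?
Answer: -4685622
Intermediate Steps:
C(j) = -76*j (C(j) = -38*(j + j) = -76*j)
a(w) = 1332 + w + w**2 (a(w) = (w**2 + ((2*w)/((2*w)))*w) + 1332 = (w**2 + ((2*w)*(1/(2*w)))*w) + 1332 = (w**2 + 1*w) + 1332 = (w**2 + w) + 1332 = (w + w**2) + 1332 = 1332 + w + w**2)
-4400734 - a(C(-7)) = -4400734 - (1332 - 76*(-7) + (-76*(-7))**2) = -4400734 - (1332 + 532 + 532**2) = -4400734 - (1332 + 532 + 283024) = -4400734 - 1*284888 = -4400734 - 284888 = -4685622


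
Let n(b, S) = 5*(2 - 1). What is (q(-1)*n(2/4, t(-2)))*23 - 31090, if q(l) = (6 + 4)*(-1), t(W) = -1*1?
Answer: -32240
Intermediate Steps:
t(W) = -1
q(l) = -10 (q(l) = 10*(-1) = -10)
n(b, S) = 5 (n(b, S) = 5*1 = 5)
(q(-1)*n(2/4, t(-2)))*23 - 31090 = -10*5*23 - 31090 = -50*23 - 31090 = -1150 - 31090 = -32240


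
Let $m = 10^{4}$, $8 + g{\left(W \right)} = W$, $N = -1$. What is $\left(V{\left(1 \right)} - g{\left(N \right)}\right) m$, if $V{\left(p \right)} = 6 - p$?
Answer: $140000$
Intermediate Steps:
$g{\left(W \right)} = -8 + W$
$m = 10000$
$\left(V{\left(1 \right)} - g{\left(N \right)}\right) m = \left(\left(6 - 1\right) - \left(-8 - 1\right)\right) 10000 = \left(\left(6 - 1\right) - -9\right) 10000 = \left(5 + 9\right) 10000 = 14 \cdot 10000 = 140000$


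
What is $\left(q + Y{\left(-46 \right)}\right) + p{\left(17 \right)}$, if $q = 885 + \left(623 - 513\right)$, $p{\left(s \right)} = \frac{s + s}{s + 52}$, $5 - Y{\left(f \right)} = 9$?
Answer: $\frac{68413}{69} \approx 991.49$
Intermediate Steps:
$Y{\left(f \right)} = -4$ ($Y{\left(f \right)} = 5 - 9 = -4$)
$p{\left(s \right)} = \frac{2 s}{52 + s}$
$q = 995$ ($q = 885 + 110 = 995$)
$\left(q + Y{\left(-46 \right)}\right) + p{\left(17 \right)} = \left(995 - 4\right) + 2 \cdot 17 \frac{1}{52 + 17} = 991 + 2 \cdot 17 \cdot \frac{1}{69} = 991 + \frac{34}{69} = \frac{68413}{69}$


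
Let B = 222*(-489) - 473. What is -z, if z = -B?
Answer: -109031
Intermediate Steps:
B = -109031 (B = -108558 - 473 = -109031)
z = 109031 (z = -1*(-109031) = 109031)
-z = -1*109031 = -109031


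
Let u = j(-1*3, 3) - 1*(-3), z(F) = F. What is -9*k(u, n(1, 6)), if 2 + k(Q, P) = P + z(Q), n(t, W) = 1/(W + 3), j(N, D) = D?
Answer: -37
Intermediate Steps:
n(t, W) = 1/(3 + W)
u = 6 (u = 3 - 1*(-3) = 3 + 3 = 6)
k(Q, P) = -2 + P + Q (k(Q, P) = -2 + (P + Q) = -2 + P + Q)
-9*k(u, n(1, 6)) = -9*(-2 + 1/(3 + 6) + 6) = -9*(-2 + 1/9 + 6) = -9*(-2 + ⅑ + 6) = -9*37/9 = -37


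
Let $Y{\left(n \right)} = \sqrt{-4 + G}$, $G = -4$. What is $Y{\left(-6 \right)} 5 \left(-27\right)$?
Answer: $- 270 i \sqrt{2} \approx - 381.84 i$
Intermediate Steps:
$Y{\left(n \right)} = 2 i \sqrt{2}$ ($Y{\left(n \right)} = \sqrt{-4 - 4} = \sqrt{-8} = 2 i \sqrt{2}$)
$Y{\left(-6 \right)} 5 \left(-27\right) = 2 i \sqrt{2} \cdot 5 \left(-27\right) = 10 i \sqrt{2} \left(-27\right) = - 270 i \sqrt{2}$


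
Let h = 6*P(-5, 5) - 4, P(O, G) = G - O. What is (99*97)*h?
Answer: 537768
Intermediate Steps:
h = 56 (h = 6*(5 - 1*(-5)) - 4 = 6*(5 + 5) - 4 = 6*10 - 4 = 60 - 4 = 56)
(99*97)*h = (99*97)*56 = 9603*56 = 537768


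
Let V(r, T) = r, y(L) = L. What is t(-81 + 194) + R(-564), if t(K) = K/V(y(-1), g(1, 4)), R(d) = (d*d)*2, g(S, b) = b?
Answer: 636079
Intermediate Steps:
R(d) = 2*d² (R(d) = d²*2 = 2*d²)
t(K) = -K (t(K) = K/(-1) = K*(-1) = -K)
t(-81 + 194) + R(-564) = -(-81 + 194) + 2*(-564)² = -1*113 + 2*318096 = -113 + 636192 = 636079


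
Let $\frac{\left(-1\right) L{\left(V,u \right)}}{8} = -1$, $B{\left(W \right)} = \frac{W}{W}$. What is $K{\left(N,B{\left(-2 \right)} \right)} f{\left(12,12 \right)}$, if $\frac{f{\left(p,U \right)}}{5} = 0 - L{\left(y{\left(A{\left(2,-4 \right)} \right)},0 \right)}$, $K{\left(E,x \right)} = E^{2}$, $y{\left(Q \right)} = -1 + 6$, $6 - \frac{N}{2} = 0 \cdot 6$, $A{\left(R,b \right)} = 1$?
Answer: $-5760$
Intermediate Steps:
$B{\left(W \right)} = 1$
$N = 12$ ($N = 12 - 2 \cdot 0 \cdot 6 = 12 - 0 = 12 + 0 = 12$)
$y{\left(Q \right)} = 5$
$L{\left(V,u \right)} = 8$ ($L{\left(V,u \right)} = \left(-8\right) \left(-1\right) = 8$)
$f{\left(p,U \right)} = -40$ ($f{\left(p,U \right)} = 5 \left(0 - 8\right) = 5 \left(-8\right) = -40$)
$K{\left(N,B{\left(-2 \right)} \right)} f{\left(12,12 \right)} = 12^{2} \left(-40\right) = 144 \left(-40\right) = -5760$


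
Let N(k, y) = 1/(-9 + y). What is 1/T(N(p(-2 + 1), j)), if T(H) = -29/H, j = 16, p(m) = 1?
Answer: -1/203 ≈ -0.0049261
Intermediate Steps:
1/T(N(p(-2 + 1), j)) = 1/(-29/(1/(-9 + 16))) = 1/(-29/(1/7)) = 1/(-29/⅐) = 1/(-29*7) = 1/(-203) = -1/203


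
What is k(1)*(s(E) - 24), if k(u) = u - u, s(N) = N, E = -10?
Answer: 0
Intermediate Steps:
k(u) = 0
k(1)*(s(E) - 24) = 0*(-10 - 24) = 0*(-34) = 0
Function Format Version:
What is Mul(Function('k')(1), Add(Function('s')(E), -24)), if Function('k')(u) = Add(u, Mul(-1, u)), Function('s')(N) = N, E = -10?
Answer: 0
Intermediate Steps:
Function('k')(u) = 0
Mul(Function('k')(1), Add(Function('s')(E), -24)) = Mul(0, Add(-10, -24)) = Mul(0, -34) = 0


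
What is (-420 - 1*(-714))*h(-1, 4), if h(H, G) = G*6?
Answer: 7056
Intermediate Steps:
h(H, G) = 6*G
(-420 - 1*(-714))*h(-1, 4) = (-420 - 1*(-714))*(6*4) = (-420 + 714)*24 = 294*24 = 7056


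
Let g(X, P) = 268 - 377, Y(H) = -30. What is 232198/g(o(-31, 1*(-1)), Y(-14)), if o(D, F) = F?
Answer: -232198/109 ≈ -2130.3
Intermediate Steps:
g(X, P) = -109
232198/g(o(-31, 1*(-1)), Y(-14)) = 232198/(-109) = 232198*(-1/109) = -232198/109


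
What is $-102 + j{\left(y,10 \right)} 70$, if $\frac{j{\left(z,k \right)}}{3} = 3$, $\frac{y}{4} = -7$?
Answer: $528$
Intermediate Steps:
$y = -28$ ($y = 4 \left(-7\right) = -28$)
$j{\left(z,k \right)} = 9$ ($j{\left(z,k \right)} = 3 \cdot 3 = 9$)
$-102 + j{\left(y,10 \right)} 70 = -102 + 9 \cdot 70 = -102 + 630 = 528$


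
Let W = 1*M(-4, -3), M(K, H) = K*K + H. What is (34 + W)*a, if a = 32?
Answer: 1504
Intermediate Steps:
M(K, H) = H + K² (M(K, H) = K² + H = H + K²)
W = 13 (W = 1*(-3 + (-4)²) = 1*(-3 + 16) = 1*13 = 13)
(34 + W)*a = (34 + 13)*32 = 47*32 = 1504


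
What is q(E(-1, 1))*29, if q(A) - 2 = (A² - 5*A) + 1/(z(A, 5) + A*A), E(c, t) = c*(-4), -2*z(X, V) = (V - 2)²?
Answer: -1276/23 ≈ -55.478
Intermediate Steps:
z(X, V) = -(-2 + V)²/2 (z(X, V) = -(V - 2)²/2 = -(-2 + V)²/2)
E(c, t) = -4*c
q(A) = 2 + A² + 1/(-9/2 + A²) - 5*A (q(A) = 2 + ((A² - 5*A) + 1/(-(-2 + 5)²/2 + A*A)) = 2 + ((A² - 5*A) + 1/(-½*3² + A²)) = 2 + ((A² - 5*A) + 1/(-½*9 + A²)) = 2 + ((A² - 5*A) + 1/(-9/2 + A²)) = 2 + (A² + 1/(-9/2 + A²) - 5*A) = 2 + A² + 1/(-9/2 + A²) - 5*A)
q(E(-1, 1))*29 = ((-16 - 10*(-4*(-1))³ - 5*(-4*(-1))² + 2*(-4*(-1))⁴ + 45*(-4*(-1)))/(-9 + 2*(-4*(-1))²))*29 = ((-16 - 10*4³ - 5*4² + 2*4⁴ + 45*4)/(-9 + 2*4²))*29 = ((-16 - 10*64 - 5*16 + 2*256 + 180)/(-9 + 2*16))*29 = ((-16 - 640 - 80 + 512 + 180)/(-9 + 32))*29 = (-44/23)*29 = ((1/23)*(-44))*29 = -44/23*29 = -1276/23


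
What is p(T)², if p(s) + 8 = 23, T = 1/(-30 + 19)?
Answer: 225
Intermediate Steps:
T = -1/11 (T = 1/(-11) = -1/11 ≈ -0.090909)
p(s) = 15 (p(s) = -8 + 23 = 15)
p(T)² = 15² = 225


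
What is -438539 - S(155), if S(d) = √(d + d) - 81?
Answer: -438458 - √310 ≈ -4.3848e+5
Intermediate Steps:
S(d) = -81 + √2*√d (S(d) = √(2*d) - 81 = √2*√d - 81 = -81 + √2*√d)
-438539 - S(155) = -438539 - (-81 + √2*√155) = -438539 - (-81 + √310) = -438539 + (81 - √310) = -438458 - √310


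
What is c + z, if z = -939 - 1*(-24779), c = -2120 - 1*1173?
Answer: 20547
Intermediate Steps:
c = -3293 (c = -2120 - 1173 = -3293)
z = 23840 (z = -939 + 24779 = 23840)
c + z = -3293 + 23840 = 20547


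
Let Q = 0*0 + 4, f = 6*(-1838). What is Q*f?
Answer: -44112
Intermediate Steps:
f = -11028
Q = 4 (Q = 0 + 4 = 4)
Q*f = 4*(-11028) = -44112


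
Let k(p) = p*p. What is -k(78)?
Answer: -6084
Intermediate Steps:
k(p) = p²
-k(78) = -1*78² = -1*6084 = -6084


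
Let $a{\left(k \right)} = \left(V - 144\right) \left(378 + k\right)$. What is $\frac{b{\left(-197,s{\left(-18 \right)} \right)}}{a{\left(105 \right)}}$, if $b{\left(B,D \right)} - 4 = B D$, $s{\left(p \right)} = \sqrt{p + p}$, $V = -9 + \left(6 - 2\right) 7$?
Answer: $- \frac{4}{60375} + \frac{394 i}{20125} \approx -6.6253 \cdot 10^{-5} + 0.019578 i$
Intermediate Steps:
$V = 19$ ($V = -9 + \left(6 - 2\right) 7 = -9 + 4 \cdot 7 = -9 + 28 = 19$)
$s{\left(p \right)} = \sqrt{2} \sqrt{p}$ ($s{\left(p \right)} = \sqrt{2 p} = \sqrt{2} \sqrt{p}$)
$a{\left(k \right)} = -47250 - 125 k$ ($a{\left(k \right)} = \left(19 - 144\right) \left(378 + k\right) = - 125 \left(378 + k\right) = -47250 - 125 k$)
$b{\left(B,D \right)} = 4 + B D$
$\frac{b{\left(-197,s{\left(-18 \right)} \right)}}{a{\left(105 \right)}} = \frac{4 - 197 \sqrt{2} \sqrt{-18}}{-47250 - 13125} = \frac{4 - 197 \sqrt{2} \cdot 3 i \sqrt{2}}{-47250 - 13125} = \frac{4 - 197 \cdot 6 i}{-60375} = \left(4 - 1182 i\right) \left(- \frac{1}{60375}\right) = - \frac{4}{60375} + \frac{394 i}{20125}$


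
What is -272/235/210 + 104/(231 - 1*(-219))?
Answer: 668/2961 ≈ 0.22560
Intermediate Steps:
-272/235/210 + 104/(231 - 1*(-219)) = -272*1/235*(1/210) + 104/(231 + 219) = -272/235*1/210 + 104/450 = -136/24675 + 104*(1/450) = -136/24675 + 52/225 = 668/2961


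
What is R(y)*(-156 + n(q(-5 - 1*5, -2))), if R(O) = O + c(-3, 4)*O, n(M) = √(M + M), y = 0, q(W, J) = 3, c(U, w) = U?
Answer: 0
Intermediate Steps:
n(M) = √2*√M (n(M) = √(2*M) = √2*√M)
R(O) = -2*O (R(O) = O - 3*O = -2*O)
R(y)*(-156 + n(q(-5 - 1*5, -2))) = (-2*0)*(-156 + √2*√3) = 0*(-156 + √6) = 0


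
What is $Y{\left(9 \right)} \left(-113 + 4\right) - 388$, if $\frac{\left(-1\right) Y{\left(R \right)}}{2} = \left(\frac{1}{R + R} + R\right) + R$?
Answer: $\frac{31933}{9} \approx 3548.1$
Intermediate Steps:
$Y{\left(R \right)} = - \frac{1}{R} - 4 R$ ($Y{\left(R \right)} = - 2 \left(\left(\frac{1}{R + R} + R\right) + R\right) = - 2 \left(\left(\frac{1}{2 R} + R\right) + R\right) = - 2 \left(\left(R + \frac{1}{2 R}\right) + R\right) = - 2 \left(\frac{1}{2 R} + 2 R\right) = - \frac{1}{R} - 4 R$)
$Y{\left(9 \right)} \left(-113 + 4\right) - 388 = \left(- \frac{1}{9} - 36\right) \left(-113 + 4\right) - 388 = \left(\left(-1\right) \frac{1}{9} - 36\right) \left(-109\right) - 388 = \left(- \frac{1}{9} - 36\right) \left(-109\right) - 388 = \left(- \frac{325}{9}\right) \left(-109\right) - 388 = \frac{35425}{9} - 388 = \frac{31933}{9}$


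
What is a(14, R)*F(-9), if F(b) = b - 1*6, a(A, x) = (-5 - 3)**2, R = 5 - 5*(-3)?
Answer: -960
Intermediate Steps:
R = 20 (R = 5 + 15 = 20)
a(A, x) = 64 (a(A, x) = (-8)**2 = 64)
F(b) = -6 + b (F(b) = b - 6 = -6 + b)
a(14, R)*F(-9) = 64*(-6 - 9) = 64*(-15) = -960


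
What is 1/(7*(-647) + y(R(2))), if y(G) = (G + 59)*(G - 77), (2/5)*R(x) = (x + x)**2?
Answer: -1/8192 ≈ -0.00012207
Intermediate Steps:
R(x) = 10*x**2 (R(x) = 5*(x + x)**2/2 = 5*(2*x)**2/2 = 5*(4*x**2)/2 = 10*x**2)
y(G) = (-77 + G)*(59 + G) (y(G) = (59 + G)*(-77 + G) = (-77 + G)*(59 + G))
1/(7*(-647) + y(R(2))) = 1/(7*(-647) + (-4543 + (10*2**2)**2 - 180*2**2)) = 1/(-4529 + (-4543 + (10*4)**2 - 180*4)) = 1/(-4529 + (-4543 + 40**2 - 18*40)) = 1/(-4529 + (-4543 + 1600 - 720)) = 1/(-4529 - 3663) = 1/(-8192) = -1/8192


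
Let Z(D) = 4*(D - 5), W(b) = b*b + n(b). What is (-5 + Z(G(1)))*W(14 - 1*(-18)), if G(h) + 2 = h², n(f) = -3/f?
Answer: -950185/32 ≈ -29693.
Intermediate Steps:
G(h) = -2 + h²
W(b) = b² - 3/b (W(b) = b*b - 3/b = b² - 3/b)
Z(D) = -20 + 4*D (Z(D) = 4*(-5 + D) = -20 + 4*D)
(-5 + Z(G(1)))*W(14 - 1*(-18)) = (-5 + (-20 + 4*(-2 + 1²)))*((-3 + (14 - 1*(-18))³)/(14 - 1*(-18))) = (-5 + (-20 + 4*(-2 + 1)))*((-3 + (14 + 18)³)/(14 + 18)) = (-5 + (-20 + 4*(-1)))*((-3 + 32³)/32) = (-5 + (-20 - 4))*((-3 + 32768)/32) = (-5 - 24)*((1/32)*32765) = -29*32765/32 = -950185/32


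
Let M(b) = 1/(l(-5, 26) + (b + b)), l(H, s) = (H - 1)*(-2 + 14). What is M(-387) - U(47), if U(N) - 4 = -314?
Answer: 262259/846 ≈ 310.00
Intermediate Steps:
l(H, s) = -12 + 12*H (l(H, s) = (-1 + H)*12 = -12 + 12*H)
U(N) = -310 (U(N) = 4 - 314 = -310)
M(b) = 1/(-72 + 2*b) (M(b) = 1/((-12 + 12*(-5)) + (b + b)) = 1/((-12 - 60) + 2*b) = 1/(-72 + 2*b))
M(-387) - U(47) = 1/(2*(-36 - 387)) - 1*(-310) = (½)/(-423) + 310 = (½)*(-1/423) + 310 = -1/846 + 310 = 262259/846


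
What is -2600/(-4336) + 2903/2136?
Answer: 1133813/578856 ≈ 1.9587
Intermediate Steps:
-2600/(-4336) + 2903/2136 = -2600*(-1/4336) + 2903*(1/2136) = 325/542 + 2903/2136 = 1133813/578856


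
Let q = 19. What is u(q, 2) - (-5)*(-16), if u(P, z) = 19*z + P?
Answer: -23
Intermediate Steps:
u(P, z) = P + 19*z
u(q, 2) - (-5)*(-16) = (19 + 19*2) - (-5)*(-16) = (19 + 38) - 1*80 = 57 - 80 = -23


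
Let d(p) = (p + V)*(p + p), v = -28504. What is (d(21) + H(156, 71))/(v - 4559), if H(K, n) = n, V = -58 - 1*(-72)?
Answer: -1541/33063 ≈ -0.046608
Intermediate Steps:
V = 14 (V = -58 + 72 = 14)
d(p) = 2*p*(14 + p) (d(p) = (p + 14)*(p + p) = (14 + p)*(2*p) = 2*p*(14 + p))
(d(21) + H(156, 71))/(v - 4559) = (2*21*(14 + 21) + 71)/(-28504 - 4559) = (2*21*35 + 71)/(-33063) = (1470 + 71)*(-1/33063) = 1541*(-1/33063) = -1541/33063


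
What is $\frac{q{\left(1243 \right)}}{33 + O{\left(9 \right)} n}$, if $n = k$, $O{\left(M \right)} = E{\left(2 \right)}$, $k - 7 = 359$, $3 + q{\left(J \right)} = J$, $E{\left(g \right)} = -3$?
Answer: $- \frac{248}{213} \approx -1.1643$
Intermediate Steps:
$q{\left(J \right)} = -3 + J$
$k = 366$ ($k = 7 + 359 = 366$)
$O{\left(M \right)} = -3$
$n = 366$
$\frac{q{\left(1243 \right)}}{33 + O{\left(9 \right)} n} = \frac{-3 + 1243}{33 - 1098} = \frac{1240}{33 - 1098} = \frac{1240}{-1065} = 1240 \left(- \frac{1}{1065}\right) = - \frac{248}{213}$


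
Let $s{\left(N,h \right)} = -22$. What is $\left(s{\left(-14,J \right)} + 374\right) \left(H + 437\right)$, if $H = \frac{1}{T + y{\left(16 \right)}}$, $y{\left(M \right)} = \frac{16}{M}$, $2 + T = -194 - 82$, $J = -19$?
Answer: $\frac{42608896}{277} \approx 1.5382 \cdot 10^{5}$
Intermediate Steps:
$T = -278$ ($T = -2 - 276 = -278$)
$H = - \frac{1}{277}$ ($H = \frac{1}{-278 + \frac{16}{16}} = \frac{1}{-278 + 16 \cdot \frac{1}{16}} = \frac{1}{-278 + 1} = \frac{1}{-277} = - \frac{1}{277} \approx -0.0036101$)
$\left(s{\left(-14,J \right)} + 374\right) \left(H + 437\right) = \left(-22 + 374\right) \left(- \frac{1}{277} + 437\right) = 352 \cdot \frac{121048}{277} = \frac{42608896}{277}$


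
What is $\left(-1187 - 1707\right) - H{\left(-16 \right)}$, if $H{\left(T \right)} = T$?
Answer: $-2878$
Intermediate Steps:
$\left(-1187 - 1707\right) - H{\left(-16 \right)} = \left(-1187 - 1707\right) - -16 = -2894 + 16 = -2878$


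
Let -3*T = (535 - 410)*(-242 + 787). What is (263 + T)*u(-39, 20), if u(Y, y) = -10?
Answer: 673360/3 ≈ 2.2445e+5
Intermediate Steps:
T = -68125/3 (T = -(535 - 410)*(-242 + 787)/3 = -125*545/3 = -⅓*68125 = -68125/3 ≈ -22708.)
(263 + T)*u(-39, 20) = (263 - 68125/3)*(-10) = -67336/3*(-10) = 673360/3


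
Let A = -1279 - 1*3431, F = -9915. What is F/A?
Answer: 661/314 ≈ 2.1051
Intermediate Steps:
A = -4710 (A = -1279 - 3431 = -4710)
F/A = -9915/(-4710) = -9915*(-1/4710) = 661/314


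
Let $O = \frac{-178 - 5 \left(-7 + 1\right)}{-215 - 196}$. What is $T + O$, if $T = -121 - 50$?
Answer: $- \frac{70133}{411} \approx -170.64$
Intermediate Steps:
$T = -171$
$O = \frac{148}{411}$ ($O = \frac{-178 - -30}{-411} = \left(-178 + 30\right) \left(- \frac{1}{411}\right) = \left(-148\right) \left(- \frac{1}{411}\right) = \frac{148}{411} \approx 0.3601$)
$T + O = -171 + \frac{148}{411} = - \frac{70133}{411}$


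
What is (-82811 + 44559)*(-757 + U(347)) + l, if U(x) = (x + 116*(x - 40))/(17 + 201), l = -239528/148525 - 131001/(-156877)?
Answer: 57517259964229866971/2539717050325 ≈ 2.2647e+7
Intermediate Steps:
l = -18119510531/23300156425 (l = -239528*1/148525 - 131001*(-1/156877) = -239528/148525 + 131001/156877 = -18119510531/23300156425 ≈ -0.77766)
U(x) = -2320/109 + 117*x/218 (U(x) = (x + 116*(-40 + x))/218 = (x + (-4640 + 116*x))*(1/218) = (-4640 + 117*x)*(1/218) = -2320/109 + 117*x/218)
(-82811 + 44559)*(-757 + U(347)) + l = (-82811 + 44559)*(-757 + (-2320/109 + (117/218)*347)) - 18119510531/23300156425 = -38252*(-757 + (-2320/109 + 40599/218)) - 18119510531/23300156425 = -38252*(-757 + 35959/218) - 18119510531/23300156425 = -38252*(-129067/218) - 18119510531/23300156425 = 2468535442/109 - 18119510531/23300156425 = 57517259964229866971/2539717050325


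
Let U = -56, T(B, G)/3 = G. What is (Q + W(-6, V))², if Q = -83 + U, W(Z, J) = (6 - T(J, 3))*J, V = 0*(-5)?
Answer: 19321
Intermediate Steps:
T(B, G) = 3*G
V = 0
W(Z, J) = -3*J (W(Z, J) = (6 - 3*3)*J = (6 - 1*9)*J = (6 - 9)*J = -3*J)
Q = -139 (Q = -83 - 56 = -139)
(Q + W(-6, V))² = (-139 - 3*0)² = (-139 + 0)² = (-139)² = 19321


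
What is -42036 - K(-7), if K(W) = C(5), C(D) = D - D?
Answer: -42036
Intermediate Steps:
C(D) = 0
K(W) = 0
-42036 - K(-7) = -42036 - 1*0 = -42036 + 0 = -42036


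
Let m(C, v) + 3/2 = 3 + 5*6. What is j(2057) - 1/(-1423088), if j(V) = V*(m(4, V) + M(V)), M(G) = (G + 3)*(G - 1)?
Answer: 12398227722584265/1423088 ≈ 8.7122e+9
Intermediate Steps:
M(G) = (-1 + G)*(3 + G) (M(G) = (3 + G)*(-1 + G) = (-1 + G)*(3 + G))
m(C, v) = 63/2 (m(C, v) = -3/2 + (3 + 5*6) = -3/2 + (3 + 30) = -3/2 + 33 = 63/2)
j(V) = V*(57/2 + V² + 2*V) (j(V) = V*(63/2 + (-3 + V² + 2*V)) = V*(57/2 + V² + 2*V))
j(2057) - 1/(-1423088) = (½)*2057*(57 + 2*2057² + 4*2057) - 1/(-1423088) = (½)*2057*(57 + 2*4231249 + 8228) - 1*(-1/1423088) = (½)*2057*(57 + 8462498 + 8228) + 1/1423088 = (½)*2057*8470783 + 1/1423088 = 17424400631/2 + 1/1423088 = 12398227722584265/1423088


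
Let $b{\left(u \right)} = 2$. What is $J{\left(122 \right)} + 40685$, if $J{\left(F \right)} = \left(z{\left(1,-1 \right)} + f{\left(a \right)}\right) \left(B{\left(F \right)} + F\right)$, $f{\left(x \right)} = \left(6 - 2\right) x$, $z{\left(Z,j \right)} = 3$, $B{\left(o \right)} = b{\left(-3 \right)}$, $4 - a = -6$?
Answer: $46017$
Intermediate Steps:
$a = 10$ ($a = 4 - -6 = 4 + 6 = 10$)
$B{\left(o \right)} = 2$
$f{\left(x \right)} = 4 x$
$J{\left(F \right)} = 86 + 43 F$ ($J{\left(F \right)} = \left(3 + 4 \cdot 10\right) \left(2 + F\right) = \left(3 + 40\right) \left(2 + F\right) = 43 \left(2 + F\right) = 86 + 43 F$)
$J{\left(122 \right)} + 40685 = \left(86 + 43 \cdot 122\right) + 40685 = \left(86 + 5246\right) + 40685 = 5332 + 40685 = 46017$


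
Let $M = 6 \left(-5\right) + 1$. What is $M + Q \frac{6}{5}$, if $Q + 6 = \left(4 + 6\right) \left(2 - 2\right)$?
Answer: $- \frac{181}{5} \approx -36.2$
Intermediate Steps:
$M = -29$ ($M = -30 + 1 = -29$)
$Q = -6$ ($Q = -6 + \left(4 + 6\right) \left(2 - 2\right) = -6 + 10 \cdot 0 = -6 + 0 = -6$)
$M + Q \frac{6}{5} = -29 - 6 \cdot \frac{6}{5} = -29 - 6 \cdot 6 \cdot \frac{1}{5} = -29 - \frac{36}{5} = - \frac{181}{5}$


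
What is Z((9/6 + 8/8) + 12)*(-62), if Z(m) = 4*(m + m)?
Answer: -7192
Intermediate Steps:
Z(m) = 8*m (Z(m) = 4*(2*m) = 8*m)
Z((9/6 + 8/8) + 12)*(-62) = (8*((9/6 + 8/8) + 12))*(-62) = (8*((9*(⅙) + 8*(⅛)) + 12))*(-62) = (8*((3/2 + 1) + 12))*(-62) = (8*(5/2 + 12))*(-62) = (8*(29/2))*(-62) = 116*(-62) = -7192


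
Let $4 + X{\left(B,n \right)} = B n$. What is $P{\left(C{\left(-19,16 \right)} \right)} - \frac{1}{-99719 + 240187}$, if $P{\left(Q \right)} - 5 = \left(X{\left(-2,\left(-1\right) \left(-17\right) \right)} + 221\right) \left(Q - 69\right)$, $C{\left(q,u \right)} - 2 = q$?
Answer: $- \frac{2209983045}{140468} \approx -15733.0$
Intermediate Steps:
$C{\left(q,u \right)} = 2 + q$
$X{\left(B,n \right)} = -4 + B n$
$P{\left(Q \right)} = -12622 + 183 Q$ ($P{\left(Q \right)} = 5 + \left(\left(-4 - 2 \left(\left(-1\right) \left(-17\right)\right)\right) + 221\right) \left(Q - 69\right) = 5 + \left(\left(-4 - 34\right) + 221\right) \left(-69 + Q\right) = 5 + \left(-38 + 221\right) \left(-69 + Q\right) = 5 + 183 \left(-69 + Q\right) = 5 + \left(-12627 + 183 Q\right) = -12622 + 183 Q$)
$P{\left(C{\left(-19,16 \right)} \right)} - \frac{1}{-99719 + 240187} = \left(-12622 + 183 \left(2 - 19\right)\right) - \frac{1}{-99719 + 240187} = \left(-12622 + 183 \left(-17\right)\right) - \frac{1}{140468} = \left(-12622 - 3111\right) - \frac{1}{140468} = -15733 - \frac{1}{140468} = - \frac{2209983045}{140468}$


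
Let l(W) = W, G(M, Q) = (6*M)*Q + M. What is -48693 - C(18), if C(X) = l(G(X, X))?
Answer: -50655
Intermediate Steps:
G(M, Q) = M + 6*M*Q (G(M, Q) = 6*M*Q + M = M + 6*M*Q)
C(X) = X*(1 + 6*X)
-48693 - C(18) = -48693 - 18*(1 + 6*18) = -48693 - 18*(1 + 108) = -48693 - 18*109 = -48693 - 1*1962 = -48693 - 1962 = -50655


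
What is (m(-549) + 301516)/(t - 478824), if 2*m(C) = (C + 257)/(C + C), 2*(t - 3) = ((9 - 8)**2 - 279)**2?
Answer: -165532357/241658271 ≈ -0.68499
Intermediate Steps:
t = 38645 (t = 3 + ((9 - 8)**2 - 279)**2/2 = 3 + (1**2 - 279)**2/2 = 3 + (1 - 279)**2/2 = 3 + (1/2)*(-278)**2 = 3 + (1/2)*77284 = 3 + 38642 = 38645)
m(C) = (257 + C)/(4*C) (m(C) = ((C + 257)/(C + C))/2 = ((257 + C)/((2*C)))/2 = ((257 + C)*(1/(2*C)))/2 = ((257 + C)/(2*C))/2 = (257 + C)/(4*C))
(m(-549) + 301516)/(t - 478824) = ((1/4)*(257 - 549)/(-549) + 301516)/(38645 - 478824) = ((1/4)*(-1/549)*(-292) + 301516)/(-440179) = (73/549 + 301516)*(-1/440179) = (165532357/549)*(-1/440179) = -165532357/241658271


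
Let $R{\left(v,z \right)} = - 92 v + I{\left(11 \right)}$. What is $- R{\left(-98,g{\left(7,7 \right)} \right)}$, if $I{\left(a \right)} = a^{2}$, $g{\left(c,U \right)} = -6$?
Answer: $-9137$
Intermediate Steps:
$R{\left(v,z \right)} = 121 - 92 v$ ($R{\left(v,z \right)} = - 92 v + 11^{2} = - 92 v + 121 = 121 - 92 v$)
$- R{\left(-98,g{\left(7,7 \right)} \right)} = - (121 - -9016) = - (121 + 9016) = \left(-1\right) 9137 = -9137$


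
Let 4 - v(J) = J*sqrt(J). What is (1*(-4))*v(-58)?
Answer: -16 - 232*I*sqrt(58) ≈ -16.0 - 1766.9*I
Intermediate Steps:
v(J) = 4 - J**(3/2) (v(J) = 4 - J*sqrt(J) = 4 - J**(3/2))
(1*(-4))*v(-58) = (1*(-4))*(4 - (-58)**(3/2)) = -4*(4 - (-58)*I*sqrt(58)) = -4*(4 + 58*I*sqrt(58)) = -16 - 232*I*sqrt(58)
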